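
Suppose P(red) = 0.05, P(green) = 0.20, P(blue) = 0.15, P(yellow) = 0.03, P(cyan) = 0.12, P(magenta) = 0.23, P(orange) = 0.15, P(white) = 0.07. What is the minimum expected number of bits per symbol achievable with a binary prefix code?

2.8 bits/symbol

Repeatedly combine the two least-probable nodes; the expected code length is the sum of the merged weights.
merge 3/100 + 1/20 → 2/25
merge 7/100 + 2/25 → 3/20
merge 3/25 + 3/20 → 27/100
merge 3/20 + 3/20 → 3/10
merge 1/5 + 23/100 → 43/100
merge 27/100 + 3/10 → 57/100
merge 43/100 + 57/100 → 1
L = 2/25 + 3/20 + 27/100 + 3/10 + 43/100 + 57/100 + 1 = 14/5 = 2.8 bits/symbol.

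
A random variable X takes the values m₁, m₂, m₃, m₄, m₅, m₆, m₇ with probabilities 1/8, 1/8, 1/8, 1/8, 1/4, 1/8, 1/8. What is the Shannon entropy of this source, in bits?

2.75 bits

Each probability is a power of 1/2, so log₂(1/p) is an integer.
H = Σ p·log₂(1/p) = 1/8·3 + 1/8·3 + 1/8·3 + 1/8·3 + 1/4·2 + 1/8·3 + 1/8·3 = 2.75 bits.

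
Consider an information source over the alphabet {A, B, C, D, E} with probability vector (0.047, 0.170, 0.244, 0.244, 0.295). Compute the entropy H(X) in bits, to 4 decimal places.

2.1546 bits

H = −Σ pᵢ log₂ pᵢ.
−0.047·log₂(0.047) = 0.2073
−0.170·log₂(0.170) = 0.4346
−0.244·log₂(0.244) = 0.4966
−0.244·log₂(0.244) = 0.4966
−0.295·log₂(0.295) = 0.5196
Sum ≈ 2.1546 → 2.1546 bits.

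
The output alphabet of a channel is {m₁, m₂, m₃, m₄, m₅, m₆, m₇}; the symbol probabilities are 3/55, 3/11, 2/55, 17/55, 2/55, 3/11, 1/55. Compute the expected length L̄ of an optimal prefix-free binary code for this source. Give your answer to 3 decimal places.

Repeatedly combine the two least-probable nodes; the expected code length is the sum of the merged weights.
merge 1/55 + 2/55 → 3/55
merge 2/55 + 3/55 → 1/11
merge 3/55 + 1/11 → 8/55
merge 8/55 + 3/11 → 23/55
merge 3/11 + 17/55 → 32/55
merge 23/55 + 32/55 → 1
L = 3/55 + 1/11 + 8/55 + 23/55 + 32/55 + 1 = 126/55 ≈ 2.291 bits/symbol.

2.291 bits/symbol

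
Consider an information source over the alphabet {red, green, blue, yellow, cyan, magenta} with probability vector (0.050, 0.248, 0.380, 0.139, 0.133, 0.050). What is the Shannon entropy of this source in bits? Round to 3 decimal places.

H = −Σ pᵢ log₂ pᵢ.
−0.050·log₂(0.050) = 0.2161
−0.248·log₂(0.248) = 0.4989
−0.380·log₂(0.380) = 0.5305
−0.139·log₂(0.139) = 0.3957
−0.133·log₂(0.133) = 0.3871
−0.050·log₂(0.050) = 0.2161
Sum ≈ 2.2443 → 2.244 bits.

2.244 bits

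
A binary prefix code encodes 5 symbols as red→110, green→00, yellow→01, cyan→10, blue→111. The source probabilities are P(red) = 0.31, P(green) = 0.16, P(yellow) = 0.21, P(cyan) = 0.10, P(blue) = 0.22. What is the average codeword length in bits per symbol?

L̄ = Σ pᵢ·ℓᵢ = 0.31·3 + 0.16·2 + 0.21·2 + 0.10·2 + 0.22·3 = 2.53 bits/symbol.

2.53 bits/symbol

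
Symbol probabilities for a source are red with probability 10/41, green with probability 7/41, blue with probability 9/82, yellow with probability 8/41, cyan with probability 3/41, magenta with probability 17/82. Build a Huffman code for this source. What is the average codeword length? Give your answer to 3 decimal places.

Repeatedly combine the two least-probable nodes; the expected code length is the sum of the merged weights.
merge 3/41 + 9/82 → 15/82
merge 7/41 + 15/82 → 29/82
merge 8/41 + 17/82 → 33/82
merge 10/41 + 29/82 → 49/82
merge 33/82 + 49/82 → 1
L = 15/82 + 29/82 + 33/82 + 49/82 + 1 = 104/41 ≈ 2.537 bits/symbol.

2.537 bits/symbol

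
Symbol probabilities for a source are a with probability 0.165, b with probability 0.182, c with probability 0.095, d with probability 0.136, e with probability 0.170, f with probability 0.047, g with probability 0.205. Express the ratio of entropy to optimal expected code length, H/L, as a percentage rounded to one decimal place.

98.0%

Entropy H = −Σ p log₂ p ≈ 2.7009 bits.
Huffman merges: 47/1000+19/200→71/500; 17/125+71/500→139/500; 33/200+17/100→67/200; 91/500+41/200→387/1000; 139/500+67/200→613/1000; 387/1000+613/1000→1. L = 551/200 ≈ 2.7550.
Efficiency = H/L = 2.7009/2.7550 = 98.0%.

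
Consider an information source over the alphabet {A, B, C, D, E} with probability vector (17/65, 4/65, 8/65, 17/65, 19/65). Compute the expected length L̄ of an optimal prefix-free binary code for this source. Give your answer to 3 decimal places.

Repeatedly combine the two least-probable nodes; the expected code length is the sum of the merged weights.
merge 4/65 + 8/65 → 12/65
merge 12/65 + 17/65 → 29/65
merge 17/65 + 19/65 → 36/65
merge 29/65 + 36/65 → 1
L = 12/65 + 29/65 + 36/65 + 1 = 142/65 ≈ 2.185 bits/symbol.

2.185 bits/symbol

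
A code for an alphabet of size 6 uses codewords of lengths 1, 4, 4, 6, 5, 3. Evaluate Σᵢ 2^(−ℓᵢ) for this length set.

With common denominator 2^6 = 64: Σ 2^(−ℓᵢ) = 32/64 + 4/64 + 4/64 + 1/64 + 2/64 + 8/64 = 51/64 = 0.796875.

0.796875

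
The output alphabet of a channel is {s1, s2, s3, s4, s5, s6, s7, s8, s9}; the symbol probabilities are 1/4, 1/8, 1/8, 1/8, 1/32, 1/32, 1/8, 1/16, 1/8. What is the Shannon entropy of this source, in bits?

2.9375 bits

Each probability is a power of 1/2, so log₂(1/p) is an integer.
H = Σ p·log₂(1/p) = 1/4·2 + 1/8·3 + 1/8·3 + 1/8·3 + 1/32·5 + 1/32·5 + 1/8·3 + 1/16·4 + 1/8·3 = 2.9375 bits.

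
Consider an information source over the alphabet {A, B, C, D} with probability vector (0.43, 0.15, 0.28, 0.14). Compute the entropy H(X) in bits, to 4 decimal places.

H = −Σ pᵢ log₂ pᵢ.
−0.43·log₂(0.43) = 0.5236
−0.15·log₂(0.15) = 0.4105
−0.28·log₂(0.28) = 0.5142
−0.14·log₂(0.14) = 0.3971
Sum ≈ 1.8454 → 1.8454 bits.

1.8454 bits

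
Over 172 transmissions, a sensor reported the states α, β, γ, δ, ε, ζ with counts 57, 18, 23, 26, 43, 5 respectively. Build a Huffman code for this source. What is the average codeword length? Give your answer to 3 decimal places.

2.401 bits/symbol

Probabilities are the counts divided by 172.
Repeatedly combine the two least-probable nodes; the expected code length is the sum of the merged weights.
merge 5/172 + 9/86 → 23/172
merge 23/172 + 23/172 → 23/86
merge 13/86 + 1/4 → 69/172
merge 23/86 + 57/172 → 103/172
merge 69/172 + 103/172 → 1
L = 23/172 + 23/86 + 69/172 + 103/172 + 1 = 413/172 ≈ 2.401 bits/symbol.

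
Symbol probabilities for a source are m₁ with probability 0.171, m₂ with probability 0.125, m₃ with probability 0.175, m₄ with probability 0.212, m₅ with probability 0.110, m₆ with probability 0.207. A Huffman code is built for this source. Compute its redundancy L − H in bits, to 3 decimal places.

Entropy H = −Σ p log₂ p ≈ 2.5458 bits.
Huffman merges: 11/100+1/8→47/200; 171/1000+7/40→173/500; 207/1000+53/250→419/1000; 47/200+173/500→581/1000; 419/1000+581/1000→1. L = 2581/1000 ≈ 2.5810.
L − H = 2.5810 − 2.5458 = 0.035 bits.

0.035 bits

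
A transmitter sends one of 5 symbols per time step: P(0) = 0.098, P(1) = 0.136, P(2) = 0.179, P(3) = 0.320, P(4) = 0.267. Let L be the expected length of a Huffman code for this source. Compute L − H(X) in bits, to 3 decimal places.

Entropy H = −Σ p log₂ p ≈ 2.1988 bits.
Huffman merges: 49/500+17/125→117/500; 179/1000+117/500→413/1000; 267/1000+8/25→587/1000; 413/1000+587/1000→1. L = 1117/500 ≈ 2.2340.
L − H = 2.2340 − 2.1988 = 0.035 bits.

0.035 bits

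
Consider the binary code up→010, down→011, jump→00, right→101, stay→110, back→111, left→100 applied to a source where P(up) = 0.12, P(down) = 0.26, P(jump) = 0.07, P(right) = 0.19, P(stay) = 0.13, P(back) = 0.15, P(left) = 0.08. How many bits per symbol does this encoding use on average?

2.93 bits/symbol

L̄ = Σ pᵢ·ℓᵢ = 0.12·3 + 0.26·3 + 0.07·2 + 0.19·3 + 0.13·3 + 0.15·3 + 0.08·3 = 2.93 bits/symbol.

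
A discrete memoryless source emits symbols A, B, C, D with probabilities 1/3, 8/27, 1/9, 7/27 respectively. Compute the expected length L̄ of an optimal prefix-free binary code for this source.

2 bits/symbol

Repeatedly combine the two least-probable nodes; the expected code length is the sum of the merged weights.
merge 1/9 + 7/27 → 10/27
merge 8/27 + 1/3 → 17/27
merge 10/27 + 17/27 → 1
L = 10/27 + 17/27 + 1 = 2 bits/symbol.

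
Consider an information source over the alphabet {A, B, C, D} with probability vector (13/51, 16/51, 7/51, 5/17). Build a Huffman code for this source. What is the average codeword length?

2 bits/symbol

Repeatedly combine the two least-probable nodes; the expected code length is the sum of the merged weights.
merge 7/51 + 13/51 → 20/51
merge 5/17 + 16/51 → 31/51
merge 20/51 + 31/51 → 1
L = 20/51 + 31/51 + 1 = 2 bits/symbol.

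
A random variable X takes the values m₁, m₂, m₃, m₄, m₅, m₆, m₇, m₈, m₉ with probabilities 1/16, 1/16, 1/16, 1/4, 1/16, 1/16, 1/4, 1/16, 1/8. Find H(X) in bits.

Each probability is a power of 1/2, so log₂(1/p) is an integer.
H = Σ p·log₂(1/p) = 1/16·4 + 1/16·4 + 1/16·4 + 1/4·2 + 1/16·4 + 1/16·4 + 1/4·2 + 1/16·4 + 1/8·3 = 2.875 bits.

2.875 bits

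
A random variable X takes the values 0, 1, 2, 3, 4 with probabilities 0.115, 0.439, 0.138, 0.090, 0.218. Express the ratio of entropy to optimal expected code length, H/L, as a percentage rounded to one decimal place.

98.0%

Entropy H = −Σ p log₂ p ≈ 2.0663 bits.
Huffman merges: 9/100+23/200→41/200; 69/500+41/200→343/1000; 109/500+343/1000→561/1000; 439/1000+561/1000→1. L = 2109/1000 ≈ 2.1090.
Efficiency = H/L = 2.0663/2.1090 = 98.0%.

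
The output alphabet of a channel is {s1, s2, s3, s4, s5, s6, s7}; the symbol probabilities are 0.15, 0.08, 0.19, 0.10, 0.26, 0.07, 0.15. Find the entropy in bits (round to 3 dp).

H = −Σ pᵢ log₂ pᵢ.
−0.15·log₂(0.15) = 0.4105
−0.08·log₂(0.08) = 0.2915
−0.19·log₂(0.19) = 0.4552
−0.10·log₂(0.10) = 0.3322
−0.26·log₂(0.26) = 0.5053
−0.07·log₂(0.07) = 0.2686
−0.15·log₂(0.15) = 0.4105
Sum ≈ 2.6739 → 2.674 bits.

2.674 bits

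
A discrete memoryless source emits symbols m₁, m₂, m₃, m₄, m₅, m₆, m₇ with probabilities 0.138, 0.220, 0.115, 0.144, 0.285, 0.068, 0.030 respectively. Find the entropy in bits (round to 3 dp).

H = −Σ pᵢ log₂ pᵢ.
−0.138·log₂(0.138) = 0.3943
−0.220·log₂(0.220) = 0.4806
−0.115·log₂(0.115) = 0.3588
−0.144·log₂(0.144) = 0.4026
−0.285·log₂(0.285) = 0.5161
−0.068·log₂(0.068) = 0.2637
−0.030·log₂(0.030) = 0.1518
Sum ≈ 2.5679 → 2.568 bits.

2.568 bits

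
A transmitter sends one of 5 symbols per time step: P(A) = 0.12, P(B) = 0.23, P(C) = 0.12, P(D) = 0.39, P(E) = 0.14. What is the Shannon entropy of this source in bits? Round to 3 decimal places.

2.149 bits

H = −Σ pᵢ log₂ pᵢ.
−0.12·log₂(0.12) = 0.3671
−0.23·log₂(0.23) = 0.4877
−0.12·log₂(0.12) = 0.3671
−0.39·log₂(0.39) = 0.5298
−0.14·log₂(0.14) = 0.3971
Sum ≈ 2.1487 → 2.149 bits.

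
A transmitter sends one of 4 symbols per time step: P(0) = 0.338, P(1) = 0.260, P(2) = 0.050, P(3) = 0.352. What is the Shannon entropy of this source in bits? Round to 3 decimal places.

1.781 bits

H = −Σ pᵢ log₂ pᵢ.
−0.338·log₂(0.338) = 0.5289
−0.260·log₂(0.260) = 0.5053
−0.050·log₂(0.050) = 0.2161
−0.352·log₂(0.352) = 0.5302
Sum ≈ 1.7806 → 1.781 bits.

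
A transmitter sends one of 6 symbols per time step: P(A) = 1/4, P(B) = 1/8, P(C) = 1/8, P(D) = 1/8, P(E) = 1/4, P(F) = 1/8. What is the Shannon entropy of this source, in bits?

2.5 bits

Each probability is a power of 1/2, so log₂(1/p) is an integer.
H = Σ p·log₂(1/p) = 1/4·2 + 1/8·3 + 1/8·3 + 1/8·3 + 1/4·2 + 1/8·3 = 2.5 bits.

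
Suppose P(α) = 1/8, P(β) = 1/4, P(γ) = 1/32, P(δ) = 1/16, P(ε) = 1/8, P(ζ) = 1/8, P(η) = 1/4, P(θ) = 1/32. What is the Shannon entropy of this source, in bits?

Each probability is a power of 1/2, so log₂(1/p) is an integer.
H = Σ p·log₂(1/p) = 1/8·3 + 1/4·2 + 1/32·5 + 1/16·4 + 1/8·3 + 1/8·3 + 1/4·2 + 1/32·5 = 2.6875 bits.

2.6875 bits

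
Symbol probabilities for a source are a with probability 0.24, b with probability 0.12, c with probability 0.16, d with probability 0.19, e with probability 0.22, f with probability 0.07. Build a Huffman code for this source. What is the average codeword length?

2.54 bits/symbol

Repeatedly combine the two least-probable nodes; the expected code length is the sum of the merged weights.
merge 7/100 + 3/25 → 19/100
merge 4/25 + 19/100 → 7/20
merge 19/100 + 11/50 → 41/100
merge 6/25 + 7/20 → 59/100
merge 41/100 + 59/100 → 1
L = 19/100 + 7/20 + 41/100 + 59/100 + 1 = 127/50 = 2.54 bits/symbol.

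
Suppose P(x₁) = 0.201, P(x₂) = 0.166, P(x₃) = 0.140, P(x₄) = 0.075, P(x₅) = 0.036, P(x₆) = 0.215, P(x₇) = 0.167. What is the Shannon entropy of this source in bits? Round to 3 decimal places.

2.653 bits

H = −Σ pᵢ log₂ pᵢ.
−0.201·log₂(0.201) = 0.4653
−0.166·log₂(0.166) = 0.4301
−0.140·log₂(0.140) = 0.3971
−0.075·log₂(0.075) = 0.2803
−0.036·log₂(0.036) = 0.1727
−0.215·log₂(0.215) = 0.4768
−0.167·log₂(0.167) = 0.4312
Sum ≈ 2.6533 → 2.653 bits.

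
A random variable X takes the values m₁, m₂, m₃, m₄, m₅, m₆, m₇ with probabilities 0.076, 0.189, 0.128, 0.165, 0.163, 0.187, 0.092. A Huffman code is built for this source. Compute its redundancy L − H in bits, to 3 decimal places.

Entropy H = −Σ p log₂ p ≈ 2.7410 bits.
Huffman merges: 19/250+23/250→21/125; 16/125+163/1000→291/1000; 33/200+21/125→333/1000; 187/1000+189/1000→47/125; 291/1000+333/1000→78/125; 47/125+78/125→1. L = 349/125 ≈ 2.7920.
L − H = 2.7920 − 2.7410 = 0.051 bits.

0.051 bits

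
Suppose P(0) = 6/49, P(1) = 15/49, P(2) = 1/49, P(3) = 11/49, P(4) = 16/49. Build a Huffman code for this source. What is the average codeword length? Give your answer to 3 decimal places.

2.143 bits/symbol

Repeatedly combine the two least-probable nodes; the expected code length is the sum of the merged weights.
merge 1/49 + 6/49 → 1/7
merge 1/7 + 11/49 → 18/49
merge 15/49 + 16/49 → 31/49
merge 18/49 + 31/49 → 1
L = 1/7 + 18/49 + 31/49 + 1 = 15/7 ≈ 2.143 bits/symbol.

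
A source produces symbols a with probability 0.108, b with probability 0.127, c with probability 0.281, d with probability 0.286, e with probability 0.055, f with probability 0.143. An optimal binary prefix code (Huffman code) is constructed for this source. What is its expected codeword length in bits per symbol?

Repeatedly combine the two least-probable nodes; the expected code length is the sum of the merged weights.
merge 11/200 + 27/250 → 163/1000
merge 127/1000 + 143/1000 → 27/100
merge 163/1000 + 27/100 → 433/1000
merge 281/1000 + 143/500 → 567/1000
merge 433/1000 + 567/1000 → 1
L = 163/1000 + 27/100 + 433/1000 + 567/1000 + 1 = 2433/1000 = 2.433 bits/symbol.

2.433 bits/symbol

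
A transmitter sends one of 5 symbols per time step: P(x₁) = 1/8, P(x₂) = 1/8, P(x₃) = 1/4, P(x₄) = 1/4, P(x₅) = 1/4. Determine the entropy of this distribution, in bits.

Each probability is a power of 1/2, so log₂(1/p) is an integer.
H = Σ p·log₂(1/p) = 1/8·3 + 1/8·3 + 1/4·2 + 1/4·2 + 1/4·2 = 2.25 bits.

2.25 bits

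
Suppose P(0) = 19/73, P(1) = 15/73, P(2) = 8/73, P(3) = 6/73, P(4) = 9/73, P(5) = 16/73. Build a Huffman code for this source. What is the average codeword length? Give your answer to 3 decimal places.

Repeatedly combine the two least-probable nodes; the expected code length is the sum of the merged weights.
merge 6/73 + 8/73 → 14/73
merge 9/73 + 14/73 → 23/73
merge 15/73 + 16/73 → 31/73
merge 19/73 + 23/73 → 42/73
merge 31/73 + 42/73 → 1
L = 14/73 + 23/73 + 31/73 + 42/73 + 1 = 183/73 ≈ 2.507 bits/symbol.

2.507 bits/symbol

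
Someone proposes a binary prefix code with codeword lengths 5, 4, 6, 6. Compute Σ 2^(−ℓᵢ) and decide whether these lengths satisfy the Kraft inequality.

With common denominator 2^6 = 64: Σ 2^(−ℓᵢ) = 2/64 + 4/64 + 1/64 + 1/64 = 8/64 = 0.125.
Kraft's inequality requires Σ ≤ 1; here Σ = 0.125 ≤ 1, so such a prefix code exists.

0.125; yes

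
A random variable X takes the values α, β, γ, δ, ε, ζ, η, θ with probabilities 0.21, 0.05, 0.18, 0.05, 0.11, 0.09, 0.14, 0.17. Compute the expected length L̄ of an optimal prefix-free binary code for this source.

2.89 bits/symbol

Repeatedly combine the two least-probable nodes; the expected code length is the sum of the merged weights.
merge 1/20 + 1/20 → 1/10
merge 9/100 + 1/10 → 19/100
merge 11/100 + 7/50 → 1/4
merge 17/100 + 9/50 → 7/20
merge 19/100 + 21/100 → 2/5
merge 1/4 + 7/20 → 3/5
merge 2/5 + 3/5 → 1
L = 1/10 + 19/100 + 1/4 + 7/20 + 2/5 + 3/5 + 1 = 289/100 = 2.89 bits/symbol.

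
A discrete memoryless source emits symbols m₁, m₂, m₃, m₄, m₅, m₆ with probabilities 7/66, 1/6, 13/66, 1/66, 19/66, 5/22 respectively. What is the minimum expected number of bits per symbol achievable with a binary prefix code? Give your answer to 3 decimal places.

Repeatedly combine the two least-probable nodes; the expected code length is the sum of the merged weights.
merge 1/66 + 7/66 → 4/33
merge 4/33 + 1/6 → 19/66
merge 13/66 + 5/22 → 14/33
merge 19/66 + 19/66 → 19/33
merge 14/33 + 19/33 → 1
L = 4/33 + 19/66 + 14/33 + 19/33 + 1 = 53/22 ≈ 2.409 bits/symbol.

2.409 bits/symbol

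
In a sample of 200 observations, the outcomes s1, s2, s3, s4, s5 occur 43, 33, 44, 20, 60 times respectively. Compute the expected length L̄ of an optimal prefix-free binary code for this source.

2.265 bits/symbol

Probabilities are the counts divided by 200.
Repeatedly combine the two least-probable nodes; the expected code length is the sum of the merged weights.
merge 1/10 + 33/200 → 53/200
merge 43/200 + 11/50 → 87/200
merge 53/200 + 3/10 → 113/200
merge 87/200 + 113/200 → 1
L = 53/200 + 87/200 + 113/200 + 1 = 453/200 = 2.265 bits/symbol.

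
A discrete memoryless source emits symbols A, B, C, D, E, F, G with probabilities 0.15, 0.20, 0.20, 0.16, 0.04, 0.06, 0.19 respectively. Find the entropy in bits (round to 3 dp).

H = −Σ pᵢ log₂ pᵢ.
−0.15·log₂(0.15) = 0.4105
−0.20·log₂(0.20) = 0.4644
−0.20·log₂(0.20) = 0.4644
−0.16·log₂(0.16) = 0.4230
−0.04·log₂(0.04) = 0.1858
−0.06·log₂(0.06) = 0.2435
−0.19·log₂(0.19) = 0.4552
Sum ≈ 2.6468 → 2.647 bits.

2.647 bits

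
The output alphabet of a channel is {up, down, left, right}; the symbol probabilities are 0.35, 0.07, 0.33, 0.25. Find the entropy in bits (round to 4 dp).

1.8265 bits

H = −Σ pᵢ log₂ pᵢ.
−0.35·log₂(0.35) = 0.5301
−0.07·log₂(0.07) = 0.2686
−0.33·log₂(0.33) = 0.5278
−0.25·log₂(0.25) = 0.5000
Sum ≈ 1.8265 → 1.8265 bits.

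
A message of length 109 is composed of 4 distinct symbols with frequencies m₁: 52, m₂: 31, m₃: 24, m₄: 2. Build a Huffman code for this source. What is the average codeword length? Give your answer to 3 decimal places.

Probabilities are the counts divided by 109.
Repeatedly combine the two least-probable nodes; the expected code length is the sum of the merged weights.
merge 2/109 + 24/109 → 26/109
merge 26/109 + 31/109 → 57/109
merge 52/109 + 57/109 → 1
L = 26/109 + 57/109 + 1 = 192/109 ≈ 1.761 bits/symbol.

1.761 bits/symbol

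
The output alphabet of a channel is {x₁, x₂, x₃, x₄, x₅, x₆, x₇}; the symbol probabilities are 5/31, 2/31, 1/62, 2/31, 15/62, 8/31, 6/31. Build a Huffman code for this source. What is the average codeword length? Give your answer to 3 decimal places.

Repeatedly combine the two least-probable nodes; the expected code length is the sum of the merged weights.
merge 1/62 + 2/31 → 5/62
merge 2/31 + 5/62 → 9/62
merge 9/62 + 5/31 → 19/62
merge 6/31 + 15/62 → 27/62
merge 8/31 + 19/62 → 35/62
merge 27/62 + 35/62 → 1
L = 5/62 + 9/62 + 19/62 + 27/62 + 35/62 + 1 = 157/62 ≈ 2.532 bits/symbol.

2.532 bits/symbol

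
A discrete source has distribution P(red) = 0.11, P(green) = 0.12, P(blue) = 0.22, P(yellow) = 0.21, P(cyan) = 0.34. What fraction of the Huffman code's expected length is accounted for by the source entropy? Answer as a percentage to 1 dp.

Entropy H = −Σ p log₂ p ≈ 2.1999 bits.
Huffman merges: 11/100+3/25→23/100; 21/100+11/50→43/100; 23/100+17/50→57/100; 43/100+57/100→1. L = 223/100 ≈ 2.2300.
Efficiency = H/L = 2.1999/2.2300 = 98.7%.

98.7%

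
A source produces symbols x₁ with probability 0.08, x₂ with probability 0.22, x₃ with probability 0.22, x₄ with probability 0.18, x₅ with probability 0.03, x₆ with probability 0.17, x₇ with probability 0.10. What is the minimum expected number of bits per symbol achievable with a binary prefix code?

Repeatedly combine the two least-probable nodes; the expected code length is the sum of the merged weights.
merge 3/100 + 2/25 → 11/100
merge 1/10 + 11/100 → 21/100
merge 17/100 + 9/50 → 7/20
merge 21/100 + 11/50 → 43/100
merge 11/50 + 7/20 → 57/100
merge 43/100 + 57/100 → 1
L = 11/100 + 21/100 + 7/20 + 43/100 + 57/100 + 1 = 267/100 = 2.67 bits/symbol.

2.67 bits/symbol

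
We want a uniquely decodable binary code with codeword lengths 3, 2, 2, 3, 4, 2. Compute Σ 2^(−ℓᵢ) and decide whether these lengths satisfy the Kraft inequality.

1.0625; no

With common denominator 2^4 = 16: Σ 2^(−ℓᵢ) = 2/16 + 4/16 + 4/16 + 2/16 + 1/16 + 4/16 = 17/16 = 1.0625.
Kraft's inequality requires Σ ≤ 1; here Σ = 1.0625 > 1, so no such prefix code exists.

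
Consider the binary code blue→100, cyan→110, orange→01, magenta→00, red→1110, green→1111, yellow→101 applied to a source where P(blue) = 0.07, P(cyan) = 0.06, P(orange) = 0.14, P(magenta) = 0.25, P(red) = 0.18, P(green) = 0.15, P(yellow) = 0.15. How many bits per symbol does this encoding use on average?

L̄ = Σ pᵢ·ℓᵢ = 0.07·3 + 0.06·3 + 0.14·2 + 0.25·2 + 0.18·4 + 0.15·4 + 0.15·3 = 2.94 bits/symbol.

2.94 bits/symbol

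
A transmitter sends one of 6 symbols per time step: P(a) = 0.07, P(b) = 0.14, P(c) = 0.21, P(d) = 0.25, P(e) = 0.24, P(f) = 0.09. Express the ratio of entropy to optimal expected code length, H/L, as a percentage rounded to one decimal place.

Entropy H = −Σ p log₂ p ≈ 2.4453 bits.
Huffman merges: 7/100+9/100→4/25; 7/50+4/25→3/10; 21/100+6/25→9/20; 1/4+3/10→11/20; 9/20+11/20→1. L = 123/50 ≈ 2.4600.
Efficiency = H/L = 2.4453/2.4600 = 99.4%.

99.4%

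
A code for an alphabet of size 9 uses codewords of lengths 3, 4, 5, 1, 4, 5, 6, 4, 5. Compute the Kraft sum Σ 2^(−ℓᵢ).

0.921875

With common denominator 2^6 = 64: Σ 2^(−ℓᵢ) = 8/64 + 4/64 + 2/64 + 32/64 + 4/64 + 2/64 + 1/64 + 4/64 + 2/64 = 59/64 = 0.921875.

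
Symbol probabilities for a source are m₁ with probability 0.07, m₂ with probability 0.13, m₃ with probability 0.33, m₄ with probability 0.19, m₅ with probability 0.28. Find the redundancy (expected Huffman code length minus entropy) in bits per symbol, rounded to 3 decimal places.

0.052 bits

Entropy H = −Σ p log₂ p ≈ 2.1485 bits.
Huffman merges: 7/100+13/100→1/5; 19/100+1/5→39/100; 7/25+33/100→61/100; 39/100+61/100→1. L = 11/5 ≈ 2.2000.
L − H = 2.2000 − 2.1485 = 0.052 bits.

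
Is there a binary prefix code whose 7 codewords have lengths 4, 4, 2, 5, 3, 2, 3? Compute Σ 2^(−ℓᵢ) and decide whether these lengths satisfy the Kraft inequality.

0.90625; yes

With common denominator 2^5 = 32: Σ 2^(−ℓᵢ) = 2/32 + 2/32 + 8/32 + 1/32 + 4/32 + 8/32 + 4/32 = 29/32 = 0.90625.
Kraft's inequality requires Σ ≤ 1; here Σ = 0.90625 ≤ 1, so such a prefix code exists.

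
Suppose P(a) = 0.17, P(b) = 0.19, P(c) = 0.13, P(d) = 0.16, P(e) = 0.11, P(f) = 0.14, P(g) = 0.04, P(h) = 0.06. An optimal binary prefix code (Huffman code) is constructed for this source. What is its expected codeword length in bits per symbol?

Repeatedly combine the two least-probable nodes; the expected code length is the sum of the merged weights.
merge 1/25 + 3/50 → 1/10
merge 1/10 + 11/100 → 21/100
merge 13/100 + 7/50 → 27/100
merge 4/25 + 17/100 → 33/100
merge 19/100 + 21/100 → 2/5
merge 27/100 + 33/100 → 3/5
merge 2/5 + 3/5 → 1
L = 1/10 + 21/100 + 27/100 + 33/100 + 2/5 + 3/5 + 1 = 291/100 = 2.91 bits/symbol.

2.91 bits/symbol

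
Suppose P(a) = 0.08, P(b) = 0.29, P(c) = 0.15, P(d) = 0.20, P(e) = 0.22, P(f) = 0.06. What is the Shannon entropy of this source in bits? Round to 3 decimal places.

H = −Σ pᵢ log₂ pᵢ.
−0.08·log₂(0.08) = 0.2915
−0.29·log₂(0.29) = 0.5179
−0.15·log₂(0.15) = 0.4105
−0.20·log₂(0.20) = 0.4644
−0.22·log₂(0.22) = 0.4806
−0.06·log₂(0.06) = 0.2435
Sum ≈ 2.4084 → 2.408 bits.

2.408 bits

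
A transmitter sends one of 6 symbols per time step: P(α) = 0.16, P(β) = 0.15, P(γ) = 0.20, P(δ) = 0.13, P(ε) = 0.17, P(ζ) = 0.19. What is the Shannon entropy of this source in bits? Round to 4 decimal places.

H = −Σ pᵢ log₂ pᵢ.
−0.16·log₂(0.16) = 0.4230
−0.15·log₂(0.15) = 0.4105
−0.20·log₂(0.20) = 0.4644
−0.13·log₂(0.13) = 0.3826
−0.17·log₂(0.17) = 0.4346
−0.19·log₂(0.19) = 0.4552
Sum ≈ 2.5704 → 2.5704 bits.

2.5704 bits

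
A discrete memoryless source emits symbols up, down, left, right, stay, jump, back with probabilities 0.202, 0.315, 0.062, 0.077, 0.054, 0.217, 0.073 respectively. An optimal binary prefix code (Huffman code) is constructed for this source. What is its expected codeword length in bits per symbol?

2.532 bits/symbol

Repeatedly combine the two least-probable nodes; the expected code length is the sum of the merged weights.
merge 27/500 + 31/500 → 29/250
merge 73/1000 + 77/1000 → 3/20
merge 29/250 + 3/20 → 133/500
merge 101/500 + 217/1000 → 419/1000
merge 133/500 + 63/200 → 581/1000
merge 419/1000 + 581/1000 → 1
L = 29/250 + 3/20 + 133/500 + 419/1000 + 581/1000 + 1 = 633/250 = 2.532 bits/symbol.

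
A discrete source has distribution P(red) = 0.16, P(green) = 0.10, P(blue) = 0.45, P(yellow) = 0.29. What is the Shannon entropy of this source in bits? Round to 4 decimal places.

1.7915 bits

H = −Σ pᵢ log₂ pᵢ.
−0.16·log₂(0.16) = 0.4230
−0.10·log₂(0.10) = 0.3322
−0.45·log₂(0.45) = 0.5184
−0.29·log₂(0.29) = 0.5179
Sum ≈ 1.7915 → 1.7915 bits.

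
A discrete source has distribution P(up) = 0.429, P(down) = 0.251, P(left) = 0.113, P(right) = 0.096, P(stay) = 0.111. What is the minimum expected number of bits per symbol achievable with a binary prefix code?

2.098 bits/symbol

Repeatedly combine the two least-probable nodes; the expected code length is the sum of the merged weights.
merge 12/125 + 111/1000 → 207/1000
merge 113/1000 + 207/1000 → 8/25
merge 251/1000 + 8/25 → 571/1000
merge 429/1000 + 571/1000 → 1
L = 207/1000 + 8/25 + 571/1000 + 1 = 1049/500 = 2.098 bits/symbol.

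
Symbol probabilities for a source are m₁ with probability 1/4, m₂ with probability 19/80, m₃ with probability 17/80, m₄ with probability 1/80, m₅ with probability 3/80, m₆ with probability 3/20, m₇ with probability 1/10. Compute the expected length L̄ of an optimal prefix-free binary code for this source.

Repeatedly combine the two least-probable nodes; the expected code length is the sum of the merged weights.
merge 1/80 + 3/80 → 1/20
merge 1/20 + 1/10 → 3/20
merge 3/20 + 3/20 → 3/10
merge 17/80 + 19/80 → 9/20
merge 1/4 + 3/10 → 11/20
merge 9/20 + 11/20 → 1
L = 1/20 + 3/20 + 3/10 + 9/20 + 11/20 + 1 = 5/2 = 2.5 bits/symbol.

2.5 bits/symbol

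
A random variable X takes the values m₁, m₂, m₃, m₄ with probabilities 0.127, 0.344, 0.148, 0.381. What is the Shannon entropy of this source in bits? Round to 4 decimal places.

H = −Σ pᵢ log₂ pᵢ.
−0.127·log₂(0.127) = 0.3781
−0.344·log₂(0.344) = 0.5296
−0.148·log₂(0.148) = 0.4079
−0.381·log₂(0.381) = 0.5304
Sum ≈ 1.8460 → 1.8460 bits.

1.8460 bits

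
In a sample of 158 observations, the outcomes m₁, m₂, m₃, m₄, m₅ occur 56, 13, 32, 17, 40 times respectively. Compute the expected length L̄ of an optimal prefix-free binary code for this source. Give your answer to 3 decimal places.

Probabilities are the counts divided by 158.
Repeatedly combine the two least-probable nodes; the expected code length is the sum of the merged weights.
merge 13/158 + 17/158 → 15/79
merge 15/79 + 16/79 → 31/79
merge 20/79 + 28/79 → 48/79
merge 31/79 + 48/79 → 1
L = 15/79 + 31/79 + 48/79 + 1 = 173/79 ≈ 2.190 bits/symbol.

2.190 bits/symbol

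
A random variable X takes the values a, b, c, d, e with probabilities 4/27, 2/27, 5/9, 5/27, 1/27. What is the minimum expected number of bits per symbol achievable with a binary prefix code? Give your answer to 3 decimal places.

Repeatedly combine the two least-probable nodes; the expected code length is the sum of the merged weights.
merge 1/27 + 2/27 → 1/9
merge 1/9 + 4/27 → 7/27
merge 5/27 + 7/27 → 4/9
merge 4/9 + 5/9 → 1
L = 1/9 + 7/27 + 4/9 + 1 = 49/27 ≈ 1.815 bits/symbol.

1.815 bits/symbol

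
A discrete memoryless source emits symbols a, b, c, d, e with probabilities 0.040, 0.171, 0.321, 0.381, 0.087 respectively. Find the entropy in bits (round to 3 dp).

H = −Σ pᵢ log₂ pᵢ.
−0.040·log₂(0.040) = 0.1858
−0.171·log₂(0.171) = 0.4357
−0.321·log₂(0.321) = 0.5262
−0.381·log₂(0.381) = 0.5304
−0.087·log₂(0.087) = 0.3065
Sum ≈ 1.9846 → 1.985 bits.

1.985 bits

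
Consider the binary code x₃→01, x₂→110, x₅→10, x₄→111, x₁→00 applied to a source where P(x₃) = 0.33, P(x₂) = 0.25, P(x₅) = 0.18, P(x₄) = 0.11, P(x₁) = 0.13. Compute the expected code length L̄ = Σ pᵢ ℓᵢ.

2.36 bits/symbol

L̄ = Σ pᵢ·ℓᵢ = 0.33·2 + 0.25·3 + 0.18·2 + 0.11·3 + 0.13·2 = 2.36 bits/symbol.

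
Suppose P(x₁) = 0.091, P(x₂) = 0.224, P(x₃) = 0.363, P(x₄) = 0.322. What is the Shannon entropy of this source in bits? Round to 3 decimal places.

H = −Σ pᵢ log₂ pᵢ.
−0.091·log₂(0.091) = 0.3147
−0.224·log₂(0.224) = 0.4835
−0.363·log₂(0.363) = 0.5307
−0.322·log₂(0.322) = 0.5264
Sum ≈ 1.8553 → 1.855 bits.

1.855 bits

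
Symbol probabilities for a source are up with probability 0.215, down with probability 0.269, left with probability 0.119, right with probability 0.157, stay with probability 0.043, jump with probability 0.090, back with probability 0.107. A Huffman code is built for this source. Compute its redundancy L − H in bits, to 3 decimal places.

0.025 bits

Entropy H = −Σ p log₂ p ≈ 2.6240 bits.
Huffman merges: 43/1000+9/100→133/1000; 107/1000+119/1000→113/500; 133/1000+157/1000→29/100; 43/200+113/500→441/1000; 269/1000+29/100→559/1000; 441/1000+559/1000→1. L = 2649/1000 ≈ 2.6490.
L − H = 2.6490 − 2.6240 = 0.025 bits.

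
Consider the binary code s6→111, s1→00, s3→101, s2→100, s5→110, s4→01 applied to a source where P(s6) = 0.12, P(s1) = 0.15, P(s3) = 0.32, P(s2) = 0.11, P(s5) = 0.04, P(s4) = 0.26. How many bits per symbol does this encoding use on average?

L̄ = Σ pᵢ·ℓᵢ = 0.12·3 + 0.15·2 + 0.32·3 + 0.11·3 + 0.04·3 + 0.26·2 = 2.59 bits/symbol.

2.59 bits/symbol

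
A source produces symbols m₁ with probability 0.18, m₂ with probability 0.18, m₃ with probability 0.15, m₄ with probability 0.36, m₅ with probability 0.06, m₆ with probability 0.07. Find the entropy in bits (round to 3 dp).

2.344 bits

H = −Σ pᵢ log₂ pᵢ.
−0.18·log₂(0.18) = 0.4453
−0.18·log₂(0.18) = 0.4453
−0.15·log₂(0.15) = 0.4105
−0.36·log₂(0.36) = 0.5306
−0.06·log₂(0.06) = 0.2435
−0.07·log₂(0.07) = 0.2686
Sum ≈ 2.3439 → 2.344 bits.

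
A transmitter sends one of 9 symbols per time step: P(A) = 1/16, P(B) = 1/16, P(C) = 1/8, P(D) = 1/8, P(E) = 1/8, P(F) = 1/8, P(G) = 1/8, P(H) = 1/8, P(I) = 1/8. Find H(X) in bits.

3.125 bits

Each probability is a power of 1/2, so log₂(1/p) is an integer.
H = Σ p·log₂(1/p) = 1/16·4 + 1/16·4 + 1/8·3 + 1/8·3 + 1/8·3 + 1/8·3 + 1/8·3 + 1/8·3 + 1/8·3 = 3.125 bits.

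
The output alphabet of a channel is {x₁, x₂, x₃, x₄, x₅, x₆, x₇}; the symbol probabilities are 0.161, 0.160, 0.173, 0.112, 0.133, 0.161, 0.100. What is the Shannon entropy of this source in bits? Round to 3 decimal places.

2.782 bits

H = −Σ pᵢ log₂ pᵢ.
−0.161·log₂(0.161) = 0.4242
−0.160·log₂(0.160) = 0.4230
−0.173·log₂(0.173) = 0.4379
−0.112·log₂(0.112) = 0.3537
−0.133·log₂(0.133) = 0.3871
−0.161·log₂(0.161) = 0.4242
−0.100·log₂(0.100) = 0.3322
Sum ≈ 2.7824 → 2.782 bits.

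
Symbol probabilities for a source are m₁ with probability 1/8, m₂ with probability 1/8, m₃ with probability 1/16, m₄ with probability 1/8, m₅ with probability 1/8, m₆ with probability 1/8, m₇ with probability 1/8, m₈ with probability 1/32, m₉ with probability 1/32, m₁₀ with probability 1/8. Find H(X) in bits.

Each probability is a power of 1/2, so log₂(1/p) is an integer.
H = Σ p·log₂(1/p) = 1/8·3 + 1/8·3 + 1/16·4 + 1/8·3 + 1/8·3 + 1/8·3 + 1/8·3 + 1/32·5 + 1/32·5 + 1/8·3 = 3.1875 bits.

3.1875 bits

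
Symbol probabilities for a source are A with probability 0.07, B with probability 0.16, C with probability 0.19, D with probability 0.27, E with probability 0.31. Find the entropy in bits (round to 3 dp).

H = −Σ pᵢ log₂ pᵢ.
−0.07·log₂(0.07) = 0.2686
−0.16·log₂(0.16) = 0.4230
−0.19·log₂(0.19) = 0.4552
−0.27·log₂(0.27) = 0.5100
−0.31·log₂(0.31) = 0.5238
Sum ≈ 2.1806 → 2.181 bits.

2.181 bits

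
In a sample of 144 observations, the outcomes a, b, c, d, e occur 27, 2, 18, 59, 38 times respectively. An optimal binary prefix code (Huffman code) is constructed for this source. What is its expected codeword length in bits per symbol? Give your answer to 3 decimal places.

Probabilities are the counts divided by 144.
Repeatedly combine the two least-probable nodes; the expected code length is the sum of the merged weights.
merge 1/72 + 1/8 → 5/36
merge 5/36 + 3/16 → 47/144
merge 19/72 + 47/144 → 85/144
merge 59/144 + 85/144 → 1
L = 5/36 + 47/144 + 85/144 + 1 = 37/18 ≈ 2.056 bits/symbol.

2.056 bits/symbol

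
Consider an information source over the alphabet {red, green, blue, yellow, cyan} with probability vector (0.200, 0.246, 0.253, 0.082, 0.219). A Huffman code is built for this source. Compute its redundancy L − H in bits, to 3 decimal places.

Entropy H = −Σ p log₂ p ≈ 2.2395 bits.
Huffman merges: 41/500+1/5→141/500; 219/1000+123/500→93/200; 253/1000+141/500→107/200; 93/200+107/200→1. L = 1141/500 ≈ 2.2820.
L − H = 2.2820 − 2.2395 = 0.043 bits.

0.043 bits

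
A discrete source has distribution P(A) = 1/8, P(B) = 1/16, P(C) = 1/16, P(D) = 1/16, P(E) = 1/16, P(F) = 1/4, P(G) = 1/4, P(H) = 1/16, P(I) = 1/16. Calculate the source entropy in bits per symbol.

2.875 bits

Each probability is a power of 1/2, so log₂(1/p) is an integer.
H = Σ p·log₂(1/p) = 1/8·3 + 1/16·4 + 1/16·4 + 1/16·4 + 1/16·4 + 1/4·2 + 1/4·2 + 1/16·4 + 1/16·4 = 2.875 bits.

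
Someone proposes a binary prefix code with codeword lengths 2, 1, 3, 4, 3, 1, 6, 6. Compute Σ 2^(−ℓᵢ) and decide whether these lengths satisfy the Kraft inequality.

With common denominator 2^6 = 64: Σ 2^(−ℓᵢ) = 16/64 + 32/64 + 8/64 + 4/64 + 8/64 + 32/64 + 1/64 + 1/64 = 102/64 = 1.59375.
Kraft's inequality requires Σ ≤ 1; here Σ = 1.59375 > 1, so no such prefix code exists.

1.59375; no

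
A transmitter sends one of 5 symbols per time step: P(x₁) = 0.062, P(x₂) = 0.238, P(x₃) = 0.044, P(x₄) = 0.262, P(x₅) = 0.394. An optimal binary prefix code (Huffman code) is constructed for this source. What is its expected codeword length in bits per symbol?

Repeatedly combine the two least-probable nodes; the expected code length is the sum of the merged weights.
merge 11/250 + 31/500 → 53/500
merge 53/500 + 119/500 → 43/125
merge 131/500 + 43/125 → 303/500
merge 197/500 + 303/500 → 1
L = 53/500 + 43/125 + 303/500 + 1 = 257/125 = 2.056 bits/symbol.

2.056 bits/symbol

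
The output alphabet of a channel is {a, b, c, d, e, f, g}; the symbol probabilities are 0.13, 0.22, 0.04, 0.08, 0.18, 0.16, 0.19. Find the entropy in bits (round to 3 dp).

2.664 bits

H = −Σ pᵢ log₂ pᵢ.
−0.13·log₂(0.13) = 0.3826
−0.22·log₂(0.22) = 0.4806
−0.04·log₂(0.04) = 0.1858
−0.08·log₂(0.08) = 0.2915
−0.18·log₂(0.18) = 0.4453
−0.16·log₂(0.16) = 0.4230
−0.19·log₂(0.19) = 0.4552
Sum ≈ 2.6640 → 2.664 bits.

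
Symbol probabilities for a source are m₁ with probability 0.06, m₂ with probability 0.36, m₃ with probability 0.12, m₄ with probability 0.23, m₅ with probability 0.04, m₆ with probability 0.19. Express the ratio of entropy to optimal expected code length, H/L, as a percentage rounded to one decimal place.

Entropy H = −Σ p log₂ p ≈ 2.2699 bits.
Huffman merges: 1/25+3/50→1/10; 1/10+3/25→11/50; 19/100+11/50→41/100; 23/100+9/25→59/100; 41/100+59/100→1. L = 58/25 ≈ 2.3200.
Efficiency = H/L = 2.2699/2.3200 = 97.8%.

97.8%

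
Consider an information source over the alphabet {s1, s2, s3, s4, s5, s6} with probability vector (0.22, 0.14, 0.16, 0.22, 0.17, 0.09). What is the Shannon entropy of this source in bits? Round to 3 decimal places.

2.529 bits

H = −Σ pᵢ log₂ pᵢ.
−0.22·log₂(0.22) = 0.4806
−0.14·log₂(0.14) = 0.3971
−0.16·log₂(0.16) = 0.4230
−0.22·log₂(0.22) = 0.4806
−0.17·log₂(0.17) = 0.4346
−0.09·log₂(0.09) = 0.3127
Sum ≈ 2.5285 → 2.529 bits.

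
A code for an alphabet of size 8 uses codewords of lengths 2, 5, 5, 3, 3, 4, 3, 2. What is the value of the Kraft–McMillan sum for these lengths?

With common denominator 2^5 = 32: Σ 2^(−ℓᵢ) = 8/32 + 1/32 + 1/32 + 4/32 + 4/32 + 2/32 + 4/32 + 8/32 = 32/32 = 1.

1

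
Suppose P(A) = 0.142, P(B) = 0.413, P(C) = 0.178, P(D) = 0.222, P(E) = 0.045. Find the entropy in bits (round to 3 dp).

H = −Σ pᵢ log₂ pᵢ.
−0.142·log₂(0.142) = 0.3999
−0.413·log₂(0.413) = 0.5269
−0.178·log₂(0.178) = 0.4432
−0.222·log₂(0.222) = 0.4820
−0.045·log₂(0.045) = 0.2013
Sum ≈ 2.0534 → 2.053 bits.

2.053 bits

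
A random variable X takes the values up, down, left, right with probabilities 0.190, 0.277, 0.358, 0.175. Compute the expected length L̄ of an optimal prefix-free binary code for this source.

2 bits/symbol

Repeatedly combine the two least-probable nodes; the expected code length is the sum of the merged weights.
merge 7/40 + 19/100 → 73/200
merge 277/1000 + 179/500 → 127/200
merge 73/200 + 127/200 → 1
L = 73/200 + 127/200 + 1 = 2 bits/symbol.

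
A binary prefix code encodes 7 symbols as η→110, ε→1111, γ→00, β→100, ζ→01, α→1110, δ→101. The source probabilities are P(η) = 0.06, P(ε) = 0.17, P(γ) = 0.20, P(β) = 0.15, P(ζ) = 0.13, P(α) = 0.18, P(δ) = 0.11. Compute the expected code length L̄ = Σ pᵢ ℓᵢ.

3.02 bits/symbol

L̄ = Σ pᵢ·ℓᵢ = 0.06·3 + 0.17·4 + 0.20·2 + 0.15·3 + 0.13·2 + 0.18·4 + 0.11·3 = 3.02 bits/symbol.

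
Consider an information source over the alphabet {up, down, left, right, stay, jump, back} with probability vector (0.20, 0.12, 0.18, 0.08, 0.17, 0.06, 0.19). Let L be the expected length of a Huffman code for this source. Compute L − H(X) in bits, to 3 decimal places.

0.048 bits

Entropy H = −Σ p log₂ p ≈ 2.7016 bits.
Huffman merges: 3/50+2/25→7/50; 3/25+7/50→13/50; 17/100+9/50→7/20; 19/100+1/5→39/100; 13/50+7/20→61/100; 39/100+61/100→1. L = 11/4 ≈ 2.7500.
L − H = 2.7500 − 2.7016 = 0.048 bits.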